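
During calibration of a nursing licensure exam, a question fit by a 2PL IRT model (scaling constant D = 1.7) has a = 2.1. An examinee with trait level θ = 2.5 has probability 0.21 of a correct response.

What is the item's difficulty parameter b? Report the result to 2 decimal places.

2.87

P(θ) = 1 / (1 + exp(−D·a(θ − b)))
logit(0.21) = ln(0.21/0.79) = -1.3249
b = θ − logit/(1.7·a) = 2.5 − (-1.3249)/3.5700 = 2.8711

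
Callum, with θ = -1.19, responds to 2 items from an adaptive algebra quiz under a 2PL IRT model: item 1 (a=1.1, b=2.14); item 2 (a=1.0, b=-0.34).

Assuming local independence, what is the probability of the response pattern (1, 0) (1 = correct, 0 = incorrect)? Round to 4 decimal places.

P(θ) = 1 / (1 + exp(−a(θ − b)))
P_1 = 1/(1+e^{3.6630}) = 0.0250
P_2 = 1/(1+e^{0.8500}) = 0.2994
L = P_1 × (1−P_2) = 0.0250 × 0.7006 = 0.01752

0.0175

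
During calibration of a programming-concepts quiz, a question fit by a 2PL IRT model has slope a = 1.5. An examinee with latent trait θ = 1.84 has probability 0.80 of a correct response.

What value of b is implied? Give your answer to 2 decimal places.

P(θ) = 1 / (1 + exp(−a(θ − b)))
logit(0.80) = ln(0.80/0.20) = 1.3863
b = θ − logit/(a) = 1.84 − 1.3863/1.5000 = 0.9158

0.92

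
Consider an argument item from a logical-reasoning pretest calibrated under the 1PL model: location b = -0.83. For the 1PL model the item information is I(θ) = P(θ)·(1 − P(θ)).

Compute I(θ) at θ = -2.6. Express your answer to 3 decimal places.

P = 1/(1+e^{1.7700}) = 0.1455
P(1−P) = 0.1455 × 0.8545 = 0.1244
I = P(1−P) = 0.12436

0.124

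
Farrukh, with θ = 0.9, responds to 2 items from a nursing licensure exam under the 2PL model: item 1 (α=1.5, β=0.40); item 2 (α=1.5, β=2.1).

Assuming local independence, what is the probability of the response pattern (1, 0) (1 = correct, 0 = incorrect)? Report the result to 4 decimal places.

P(θ) = 1 / (1 + exp(−α(θ − β)))
P_1 = 1/(1+e^{-0.7500}) = 0.6792
P_2 = 1/(1+e^{1.8000}) = 0.1419
L = P_1 × (1−P_2) = 0.6792 × 0.8581 = 0.58284

0.5828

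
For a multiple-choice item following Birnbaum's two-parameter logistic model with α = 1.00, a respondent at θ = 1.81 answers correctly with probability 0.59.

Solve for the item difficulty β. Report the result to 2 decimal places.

P(θ) = 1 / (1 + exp(−α(θ − β)))
logit(0.59) = ln(0.59/0.41) = 0.3640
β = θ − logit/(α) = 1.81 − 0.3640/1.0000 = 1.4460

1.45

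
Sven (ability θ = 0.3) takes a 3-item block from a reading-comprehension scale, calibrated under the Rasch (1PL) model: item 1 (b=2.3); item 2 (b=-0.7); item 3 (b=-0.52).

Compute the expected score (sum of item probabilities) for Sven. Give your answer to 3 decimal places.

P(θ) = 1 / (1 + exp(−(θ − b)))
P_1 = 1/(1+e^{2.0000}) = 0.1192
P_2 = 1/(1+e^{-1.0000}) = 0.7311
P_3 = 1/(1+e^{-0.8200}) = 0.6942
E[score] = 0.1192 + 0.7311 + 0.6942 = 1.5445

1.544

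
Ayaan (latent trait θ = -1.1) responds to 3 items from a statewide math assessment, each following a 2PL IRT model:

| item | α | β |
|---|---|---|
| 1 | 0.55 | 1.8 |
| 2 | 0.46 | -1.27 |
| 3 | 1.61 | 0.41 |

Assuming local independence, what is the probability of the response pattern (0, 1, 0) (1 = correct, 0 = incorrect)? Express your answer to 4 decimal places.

P(θ) = 1 / (1 + exp(−α(θ − β)))
P_1 = 1/(1+e^{1.5950}) = 0.1687
P_2 = 1/(1+e^{-0.0782}) = 0.5195
P_3 = 1/(1+e^{2.4311}) = 0.0808
L = (1−P_1) × P_2 × (1−P_3) = 0.8313 × 0.5195 × 0.9192 = 0.39699

0.3970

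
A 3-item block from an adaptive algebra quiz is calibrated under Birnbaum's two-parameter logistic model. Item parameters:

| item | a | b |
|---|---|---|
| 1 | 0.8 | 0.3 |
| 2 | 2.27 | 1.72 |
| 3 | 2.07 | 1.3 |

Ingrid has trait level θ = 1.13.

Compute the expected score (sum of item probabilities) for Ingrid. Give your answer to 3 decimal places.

P(θ) = 1 / (1 + exp(−a(θ − b)))
P_1 = 1/(1+e^{-0.6640}) = 0.6602
P_2 = 1/(1+e^{1.3393}) = 0.2076
P_3 = 1/(1+e^{0.3519}) = 0.4129
E[score] = 0.6602 + 0.2076 + 0.4129 = 1.2807

1.281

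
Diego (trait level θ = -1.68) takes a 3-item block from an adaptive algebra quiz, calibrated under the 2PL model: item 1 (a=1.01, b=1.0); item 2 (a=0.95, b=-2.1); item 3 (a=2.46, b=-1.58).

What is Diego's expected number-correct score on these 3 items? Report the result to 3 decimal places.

P(θ) = 1 / (1 + exp(−a(θ − b)))
P_1 = 1/(1+e^{2.7068}) = 0.0626
P_2 = 1/(1+e^{-0.3990}) = 0.5984
P_3 = 1/(1+e^{0.2460}) = 0.4388
E[score] = 0.0626 + 0.5984 + 0.4388 = 1.0998

1.100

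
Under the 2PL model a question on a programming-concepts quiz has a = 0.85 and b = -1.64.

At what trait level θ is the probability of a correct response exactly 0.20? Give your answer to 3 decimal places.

-3.271

P(θ) = 1 / (1 + exp(−a(θ − b)))
logit = ln(0.2000/0.8000) = -1.3863
θ = b + logit/(a) = -1.64 + (-1.3863)/0.8500 = -3.2709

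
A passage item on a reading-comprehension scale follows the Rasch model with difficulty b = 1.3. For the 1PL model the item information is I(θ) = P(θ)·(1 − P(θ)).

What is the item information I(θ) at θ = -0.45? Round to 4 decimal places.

0.1261

P = 1/(1+e^{1.7500}) = 0.1480
P(1−P) = 0.1480 × 0.8520 = 0.1261
I = P(1−P) = 0.12613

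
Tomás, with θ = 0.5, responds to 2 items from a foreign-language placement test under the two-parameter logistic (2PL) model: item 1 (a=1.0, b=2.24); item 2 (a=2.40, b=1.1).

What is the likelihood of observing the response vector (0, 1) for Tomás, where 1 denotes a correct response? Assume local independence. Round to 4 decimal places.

0.1629

P(θ) = 1 / (1 + exp(−a(θ − b)))
P_1 = 1/(1+e^{1.7400}) = 0.1493
P_2 = 1/(1+e^{1.4400}) = 0.1915
L = (1−P_1) × P_2 = 0.8507 × 0.1915 = 0.16295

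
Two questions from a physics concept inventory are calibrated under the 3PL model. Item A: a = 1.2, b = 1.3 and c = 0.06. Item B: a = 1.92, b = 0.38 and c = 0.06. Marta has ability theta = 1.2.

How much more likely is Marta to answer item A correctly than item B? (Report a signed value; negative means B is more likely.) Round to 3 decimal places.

-0.337

P(theta) = c + (1 − c) · 1 / (1 + exp(−a(theta − b)))
P_A = 0.5018
P_B = 0.8387
P_A − P_B = -0.3369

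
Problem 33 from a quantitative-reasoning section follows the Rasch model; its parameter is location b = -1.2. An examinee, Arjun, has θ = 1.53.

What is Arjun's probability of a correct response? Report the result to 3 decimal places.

P(θ) = 1 / (1 + exp(−(θ − b)))
Exponent: (1.53 − (-1.2)) = 2.7300
1/(1 + e^{-2.7300}) = 0.9388
P = 0.9388

0.939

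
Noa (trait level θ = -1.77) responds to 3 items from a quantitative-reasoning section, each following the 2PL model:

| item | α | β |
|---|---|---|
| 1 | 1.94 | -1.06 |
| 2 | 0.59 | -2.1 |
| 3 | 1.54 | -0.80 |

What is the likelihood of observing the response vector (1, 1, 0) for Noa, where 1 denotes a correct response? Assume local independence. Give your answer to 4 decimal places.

P(θ) = 1 / (1 + exp(−α(θ − β)))
P_1 = 1/(1+e^{1.3774}) = 0.2014
P_2 = 1/(1+e^{-0.1947}) = 0.5485
P_3 = 1/(1+e^{1.4938}) = 0.1834
L = P_1 × P_2 × (1−P_3) = 0.2014 × 0.5485 × 0.8166 = 0.09023

0.0902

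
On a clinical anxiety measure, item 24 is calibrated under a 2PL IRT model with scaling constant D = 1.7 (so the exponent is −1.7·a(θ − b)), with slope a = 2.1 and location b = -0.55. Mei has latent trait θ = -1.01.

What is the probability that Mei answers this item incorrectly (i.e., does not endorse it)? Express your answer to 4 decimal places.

P(θ) = 1 / (1 + exp(−D·a(θ − b)))
Exponent: 1.7 × 2.1 × (-1.01 − (-0.55)) = -1.6422
1/(1 + e^{1.6422}) = 0.1622
P = 0.1622
P(incorrect) = 1 − 0.1622 = 0.8378

0.8378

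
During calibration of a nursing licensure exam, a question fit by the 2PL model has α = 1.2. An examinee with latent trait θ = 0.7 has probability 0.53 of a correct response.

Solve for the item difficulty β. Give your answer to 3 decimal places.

P(θ) = 1 / (1 + exp(−α(θ − β)))
logit(0.53) = ln(0.53/0.47) = 0.1201
β = θ − logit/(α) = 0.7 − 0.1201/1.2000 = 0.5999

0.600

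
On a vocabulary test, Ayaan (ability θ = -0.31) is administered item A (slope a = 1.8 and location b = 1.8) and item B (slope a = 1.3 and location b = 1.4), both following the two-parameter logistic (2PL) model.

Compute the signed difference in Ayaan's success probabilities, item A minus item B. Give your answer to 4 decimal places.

-0.0758

P(θ) = 1 / (1 + exp(−a(θ − b)))
P_A = 0.0219
P_B = 0.0977
P_A − P_B = -0.0758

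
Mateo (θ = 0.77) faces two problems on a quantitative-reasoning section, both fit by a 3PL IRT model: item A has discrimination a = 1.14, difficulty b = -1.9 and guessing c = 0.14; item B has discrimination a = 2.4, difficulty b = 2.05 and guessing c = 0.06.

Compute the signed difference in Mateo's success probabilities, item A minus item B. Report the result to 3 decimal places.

0.859

P(θ) = c + (1 − c) · 1 / (1 + exp(−a(θ − b)))
P_A = 0.9609
P_B = 0.1016
P_A − P_B = 0.8593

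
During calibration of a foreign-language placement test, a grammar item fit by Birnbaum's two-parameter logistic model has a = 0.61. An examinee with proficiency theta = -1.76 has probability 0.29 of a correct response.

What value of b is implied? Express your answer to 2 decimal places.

P(theta) = 1 / (1 + exp(−a(theta − b)))
logit(0.29) = ln(0.29/0.71) = -0.8954
b = theta − logit/(a) = -1.76 − (-0.8954)/0.6100 = -0.2922

-0.29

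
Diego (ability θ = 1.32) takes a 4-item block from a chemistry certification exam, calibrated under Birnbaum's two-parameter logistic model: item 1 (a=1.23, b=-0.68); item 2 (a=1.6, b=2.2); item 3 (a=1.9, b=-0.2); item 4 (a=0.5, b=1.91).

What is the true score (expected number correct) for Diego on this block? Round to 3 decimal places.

P(θ) = 1 / (1 + exp(−a(θ − b)))
P_1 = 1/(1+e^{-2.4600}) = 0.9213
P_2 = 1/(1+e^{1.4080}) = 0.1965
P_3 = 1/(1+e^{-2.8880}) = 0.9473
P_4 = 1/(1+e^{0.2950}) = 0.4268
E[score] = 0.9213 + 0.1965 + 0.9473 + 0.4268 = 2.4919

2.492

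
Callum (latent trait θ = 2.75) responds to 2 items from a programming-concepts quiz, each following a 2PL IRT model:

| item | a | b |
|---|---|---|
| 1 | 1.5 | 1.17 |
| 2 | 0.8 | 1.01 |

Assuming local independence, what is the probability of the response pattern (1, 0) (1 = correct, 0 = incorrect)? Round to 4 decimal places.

P(θ) = 1 / (1 + exp(−a(θ − b)))
P_1 = 1/(1+e^{-2.3700}) = 0.9145
P_2 = 1/(1+e^{-1.3920}) = 0.8009
L = P_1 × (1−P_2) = 0.9145 × 0.1991 = 0.18207

0.1821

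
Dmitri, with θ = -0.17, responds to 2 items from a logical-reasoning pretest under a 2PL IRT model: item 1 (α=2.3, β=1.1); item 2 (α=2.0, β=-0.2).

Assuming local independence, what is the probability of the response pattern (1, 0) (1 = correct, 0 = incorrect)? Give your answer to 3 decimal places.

0.025

P(θ) = 1 / (1 + exp(−α(θ − β)))
P_1 = 1/(1+e^{2.9210}) = 0.0511
P_2 = 1/(1+e^{-0.0600}) = 0.5150
L = P_1 × (1−P_2) = 0.0511 × 0.4850 = 0.02480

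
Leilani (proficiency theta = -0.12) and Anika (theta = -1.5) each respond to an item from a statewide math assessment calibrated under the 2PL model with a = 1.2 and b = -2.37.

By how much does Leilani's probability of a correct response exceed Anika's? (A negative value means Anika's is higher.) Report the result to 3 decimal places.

P(theta) = 1 / (1 + exp(−a(theta − b)))
P(Leilani) = 0.9370  [exponent 2.7000]
P(Anika) = 0.7396  [exponent 1.0440]
Difference = 0.9370 − 0.7396 = 0.1974

0.197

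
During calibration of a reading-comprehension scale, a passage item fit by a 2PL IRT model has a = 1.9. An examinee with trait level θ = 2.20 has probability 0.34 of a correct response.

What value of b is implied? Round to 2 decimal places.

P(θ) = 1 / (1 + exp(−a(θ − b)))
logit(0.34) = ln(0.34/0.66) = -0.6633
b = θ − logit/(a) = 2.20 − (-0.6633)/1.9000 = 2.5491

2.55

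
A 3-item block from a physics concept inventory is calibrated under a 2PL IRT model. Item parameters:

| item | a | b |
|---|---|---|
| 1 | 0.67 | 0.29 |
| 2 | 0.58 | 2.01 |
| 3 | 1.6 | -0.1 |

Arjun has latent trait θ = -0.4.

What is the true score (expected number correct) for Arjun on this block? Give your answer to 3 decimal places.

0.967

P(θ) = 1 / (1 + exp(−a(θ − b)))
P_1 = 1/(1+e^{0.4623}) = 0.3864
P_2 = 1/(1+e^{1.3978}) = 0.1982
P_3 = 1/(1+e^{0.4800}) = 0.3823
E[score] = 0.3864 + 0.1982 + 0.3823 = 0.9669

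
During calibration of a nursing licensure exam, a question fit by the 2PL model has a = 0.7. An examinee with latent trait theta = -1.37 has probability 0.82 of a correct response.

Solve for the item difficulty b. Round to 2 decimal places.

-3.54

P(theta) = 1 / (1 + exp(−a(theta − b)))
logit(0.82) = ln(0.82/0.18) = 1.5163
b = theta − logit/(a) = -1.37 − 1.5163/0.7000 = -3.5362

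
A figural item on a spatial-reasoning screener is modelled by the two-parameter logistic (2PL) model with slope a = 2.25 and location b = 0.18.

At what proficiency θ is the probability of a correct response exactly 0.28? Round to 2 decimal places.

-0.24

P(θ) = 1 / (1 + exp(−a(θ − b)))
logit = ln(0.2800/0.7200) = -0.9445
θ = b + logit/(a) = 0.18 + (-0.9445)/2.2500 = -0.2398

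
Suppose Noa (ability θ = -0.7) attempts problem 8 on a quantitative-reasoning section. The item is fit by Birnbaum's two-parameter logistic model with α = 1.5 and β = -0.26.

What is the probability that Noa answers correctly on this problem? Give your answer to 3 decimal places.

P(θ) = 1 / (1 + exp(−α(θ − β)))
Exponent: 1.5 × (-0.7 − (-0.26)) = -0.6600
1/(1 + e^{0.6600}) = 0.3407

0.341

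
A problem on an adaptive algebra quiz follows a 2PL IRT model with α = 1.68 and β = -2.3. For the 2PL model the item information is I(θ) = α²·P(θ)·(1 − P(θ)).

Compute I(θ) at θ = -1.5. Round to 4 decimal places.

0.4631

P = 1/(1+e^{-1.3440}) = 0.7931
P(1−P) = 0.7931 × 0.2069 = 0.1641
I = α² × P(1−P) = 1.68² × 0.1641 = 0.46306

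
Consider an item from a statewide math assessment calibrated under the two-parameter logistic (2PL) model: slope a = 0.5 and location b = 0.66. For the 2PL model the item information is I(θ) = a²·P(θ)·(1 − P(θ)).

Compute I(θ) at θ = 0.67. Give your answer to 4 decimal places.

0.0625

P = 1/(1+e^{-0.0050}) = 0.5012
P(1−P) = 0.5012 × 0.4988 = 0.2500
I = a² × P(1−P) = 0.5² × 0.2500 = 0.06250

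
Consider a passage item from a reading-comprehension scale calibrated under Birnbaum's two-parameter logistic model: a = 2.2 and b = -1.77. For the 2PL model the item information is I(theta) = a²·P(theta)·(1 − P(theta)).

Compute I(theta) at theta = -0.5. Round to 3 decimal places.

P = 1/(1+e^{-2.7940}) = 0.9424
P(1−P) = 0.9424 × 0.0576 = 0.0543
I = a² × P(1−P) = 2.2² × 0.0543 = 0.26294

0.263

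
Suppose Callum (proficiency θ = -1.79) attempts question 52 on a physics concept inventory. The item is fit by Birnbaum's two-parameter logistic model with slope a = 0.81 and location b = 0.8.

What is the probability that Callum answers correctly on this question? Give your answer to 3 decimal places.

P(θ) = 1 / (1 + exp(−a(θ − b)))
Exponent: 0.81 × (-1.79 − 0.8) = -2.0979
1/(1 + e^{2.0979}) = 0.1093

0.109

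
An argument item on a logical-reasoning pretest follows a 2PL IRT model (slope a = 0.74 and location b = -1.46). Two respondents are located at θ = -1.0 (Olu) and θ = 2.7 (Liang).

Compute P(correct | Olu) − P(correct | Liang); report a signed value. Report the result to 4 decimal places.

P(θ) = 1 / (1 + exp(−a(θ − b)))
P(Olu) = 0.5843  [exponent 0.3404]
P(Liang) = 0.9560  [exponent 3.0784]
Difference = 0.5843 − 0.9560 = -0.3717

-0.3717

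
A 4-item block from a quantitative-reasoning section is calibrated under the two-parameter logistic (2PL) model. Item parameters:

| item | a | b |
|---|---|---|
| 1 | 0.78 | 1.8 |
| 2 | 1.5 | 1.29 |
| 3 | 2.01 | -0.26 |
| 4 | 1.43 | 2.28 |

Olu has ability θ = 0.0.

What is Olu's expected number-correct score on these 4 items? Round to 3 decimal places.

0.988

P(θ) = 1 / (1 + exp(−a(θ − b)))
P_1 = 1/(1+e^{1.4040}) = 0.1972
P_2 = 1/(1+e^{1.9350}) = 0.1262
P_3 = 1/(1+e^{-0.5226}) = 0.6278
P_4 = 1/(1+e^{3.2604}) = 0.0370
E[score] = 0.1972 + 0.1262 + 0.6278 + 0.0370 = 0.9881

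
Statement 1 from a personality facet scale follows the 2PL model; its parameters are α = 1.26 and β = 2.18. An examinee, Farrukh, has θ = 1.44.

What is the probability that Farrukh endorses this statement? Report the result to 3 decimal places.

P(θ) = 1 / (1 + exp(−α(θ − β)))
Exponent: 1.26 × (1.44 − 2.18) = -0.9324
1/(1 + e^{0.9324}) = 0.2824

0.282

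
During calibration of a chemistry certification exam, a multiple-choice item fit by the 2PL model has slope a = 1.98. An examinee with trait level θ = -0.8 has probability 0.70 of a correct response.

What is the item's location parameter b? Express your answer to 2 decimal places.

P(θ) = 1 / (1 + exp(−a(θ − b)))
logit(0.70) = ln(0.70/0.30) = 0.8473
b = θ − logit/(a) = -0.8 − 0.8473/1.9800 = -1.2279

-1.23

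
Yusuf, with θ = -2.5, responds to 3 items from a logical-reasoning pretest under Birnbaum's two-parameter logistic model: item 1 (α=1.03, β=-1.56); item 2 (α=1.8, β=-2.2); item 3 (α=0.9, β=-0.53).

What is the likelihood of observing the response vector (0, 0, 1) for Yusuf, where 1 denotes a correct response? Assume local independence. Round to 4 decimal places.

P(θ) = 1 / (1 + exp(−α(θ − β)))
P_1 = 1/(1+e^{0.9682}) = 0.2752
P_2 = 1/(1+e^{0.5400}) = 0.3682
P_3 = 1/(1+e^{1.7730}) = 0.1452
L = (1−P_1) × (1−P_2) × P_3 = 0.7248 × 0.6318 × 0.1452 = 0.06648

0.0665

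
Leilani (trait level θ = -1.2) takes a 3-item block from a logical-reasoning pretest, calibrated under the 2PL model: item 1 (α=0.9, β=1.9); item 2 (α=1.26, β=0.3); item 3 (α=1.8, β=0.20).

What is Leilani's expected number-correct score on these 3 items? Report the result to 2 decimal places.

0.26

P(θ) = 1 / (1 + exp(−α(θ − β)))
P_1 = 1/(1+e^{2.7900}) = 0.0579
P_2 = 1/(1+e^{1.8900}) = 0.1312
P_3 = 1/(1+e^{2.5200}) = 0.0745
E[score] = 0.0579 + 0.1312 + 0.0745 = 0.2636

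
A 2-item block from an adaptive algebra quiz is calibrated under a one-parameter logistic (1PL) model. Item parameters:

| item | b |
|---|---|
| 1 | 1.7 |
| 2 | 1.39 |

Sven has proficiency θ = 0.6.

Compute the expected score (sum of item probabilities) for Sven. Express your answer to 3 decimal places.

0.562

P(θ) = 1 / (1 + exp(−(θ − b)))
P_1 = 1/(1+e^{1.1000}) = 0.2497
P_2 = 1/(1+e^{0.7900}) = 0.3122
E[score] = 0.2497 + 0.3122 = 0.5619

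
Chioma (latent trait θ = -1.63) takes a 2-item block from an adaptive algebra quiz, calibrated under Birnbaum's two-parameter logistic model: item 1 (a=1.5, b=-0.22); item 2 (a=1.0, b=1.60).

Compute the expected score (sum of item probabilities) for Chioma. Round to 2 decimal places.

0.15

P(θ) = 1 / (1 + exp(−a(θ − b)))
P_1 = 1/(1+e^{2.1150}) = 0.1076
P_2 = 1/(1+e^{3.2300}) = 0.0381
E[score] = 0.1076 + 0.0381 = 0.1457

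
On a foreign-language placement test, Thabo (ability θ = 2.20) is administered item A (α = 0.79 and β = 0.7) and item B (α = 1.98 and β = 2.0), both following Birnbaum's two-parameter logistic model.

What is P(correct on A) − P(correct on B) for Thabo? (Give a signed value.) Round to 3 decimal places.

0.168

P(θ) = 1 / (1 + exp(−α(θ − β)))
P_A = 0.7658
P_B = 0.5977
P_A − P_B = 0.1681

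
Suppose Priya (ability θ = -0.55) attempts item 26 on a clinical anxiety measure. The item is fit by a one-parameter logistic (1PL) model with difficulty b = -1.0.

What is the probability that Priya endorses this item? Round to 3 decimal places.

P(θ) = 1 / (1 + exp(−(θ − b)))
Exponent: (-0.55 − (-1.0)) = 0.4500
1/(1 + e^{-0.4500}) = 0.6106
P = 0.6106

0.611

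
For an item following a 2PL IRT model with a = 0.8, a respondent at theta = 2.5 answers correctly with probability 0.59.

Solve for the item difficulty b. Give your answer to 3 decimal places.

2.045

P(theta) = 1 / (1 + exp(−a(theta − b)))
logit(0.59) = ln(0.59/0.41) = 0.3640
b = theta − logit/(a) = 2.5 − 0.3640/0.8000 = 2.0450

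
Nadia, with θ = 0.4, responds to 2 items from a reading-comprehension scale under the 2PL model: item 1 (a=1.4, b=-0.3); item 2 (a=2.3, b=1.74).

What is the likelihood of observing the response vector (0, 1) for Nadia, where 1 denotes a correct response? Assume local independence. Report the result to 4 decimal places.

P(θ) = 1 / (1 + exp(−a(θ − b)))
P_1 = 1/(1+e^{-0.9800}) = 0.7271
P_2 = 1/(1+e^{3.0820}) = 0.0439
L = (1−P_1) × P_2 = 0.2729 × 0.0439 = 0.01197

0.0120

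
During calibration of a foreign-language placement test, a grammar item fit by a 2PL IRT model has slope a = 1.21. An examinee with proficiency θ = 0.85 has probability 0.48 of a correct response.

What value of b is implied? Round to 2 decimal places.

P(θ) = 1 / (1 + exp(−a(θ − b)))
logit(0.48) = ln(0.48/0.52) = -0.0800
b = θ − logit/(a) = 0.85 − (-0.0800)/1.2100 = 0.9162

0.92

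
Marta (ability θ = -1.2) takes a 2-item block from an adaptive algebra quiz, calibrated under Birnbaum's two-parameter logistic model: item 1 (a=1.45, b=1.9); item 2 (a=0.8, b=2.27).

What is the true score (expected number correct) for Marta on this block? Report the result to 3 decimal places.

P(θ) = 1 / (1 + exp(−a(θ − b)))
P_1 = 1/(1+e^{4.4950}) = 0.0110
P_2 = 1/(1+e^{2.7760}) = 0.0586
E[score] = 0.0110 + 0.0586 = 0.0697

0.070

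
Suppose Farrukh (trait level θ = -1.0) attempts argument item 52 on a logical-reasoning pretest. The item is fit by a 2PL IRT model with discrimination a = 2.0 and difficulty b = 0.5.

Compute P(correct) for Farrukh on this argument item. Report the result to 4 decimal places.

P(θ) = 1 / (1 + exp(−a(θ − b)))
Exponent: 2.0 × (-1.0 − 0.5) = -3.0000
1/(1 + e^{3.0000}) = 0.0474

0.0474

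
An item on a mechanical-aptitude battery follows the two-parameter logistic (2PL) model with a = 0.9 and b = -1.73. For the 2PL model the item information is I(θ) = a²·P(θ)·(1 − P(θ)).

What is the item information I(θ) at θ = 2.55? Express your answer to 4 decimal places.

P = 1/(1+e^{-3.8520}) = 0.9792
P(1−P) = 0.9792 × 0.0208 = 0.0204
I = a² × P(1−P) = 0.9² × 0.0204 = 0.01649

0.0165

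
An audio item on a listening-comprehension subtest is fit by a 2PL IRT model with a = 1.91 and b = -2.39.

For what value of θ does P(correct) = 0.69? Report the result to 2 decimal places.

-1.97

P(θ) = 1 / (1 + exp(−a(θ − b)))
logit = ln(0.6900/0.3100) = 0.8001
θ = b + logit/(a) = -2.39 + 0.8001/1.9100 = -1.9711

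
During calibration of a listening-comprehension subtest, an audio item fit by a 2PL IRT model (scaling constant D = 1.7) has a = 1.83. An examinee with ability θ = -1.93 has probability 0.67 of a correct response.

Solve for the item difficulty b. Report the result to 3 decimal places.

-2.158

P(θ) = 1 / (1 + exp(−D·a(θ − b)))
logit(0.67) = ln(0.67/0.33) = 0.7082
b = θ − logit/(1.7·a) = -1.93 − 0.7082/3.1110 = -2.1576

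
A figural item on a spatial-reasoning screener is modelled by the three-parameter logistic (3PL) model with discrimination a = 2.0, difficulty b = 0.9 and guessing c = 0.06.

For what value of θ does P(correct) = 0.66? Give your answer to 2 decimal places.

1.18

P(θ) = c + (1 − c) · 1 / (1 + exp(−a(θ − b)))
Remove guessing floor: (0.66 − 0.06)/(1 − 0.06) = 0.6383
logit = ln(0.6383/0.3617) = 0.5680
θ = b + logit/(a) = 0.9 + 0.5680/2.0000 = 1.1840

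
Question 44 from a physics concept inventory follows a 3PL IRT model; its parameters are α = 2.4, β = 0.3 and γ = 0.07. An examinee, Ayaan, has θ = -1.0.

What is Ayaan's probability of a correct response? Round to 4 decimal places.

P(θ) = γ + (1 − γ) · 1 / (1 + exp(−α(θ − β)))
Exponent: 2.4 × (-1.0 − 0.3) = -3.1200
1/(1 + e^{3.1200}) = 0.0423
P = 0.07 + 0.93 × 0.0423 = 0.1093

0.1093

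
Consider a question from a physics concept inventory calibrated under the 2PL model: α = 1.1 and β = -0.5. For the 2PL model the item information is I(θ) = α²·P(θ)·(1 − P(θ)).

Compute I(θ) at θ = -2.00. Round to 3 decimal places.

0.164

P = 1/(1+e^{1.6500}) = 0.1611
P(1−P) = 0.1611 × 0.8389 = 0.1352
I = α² × P(1−P) = 1.1² × 0.1352 = 0.16353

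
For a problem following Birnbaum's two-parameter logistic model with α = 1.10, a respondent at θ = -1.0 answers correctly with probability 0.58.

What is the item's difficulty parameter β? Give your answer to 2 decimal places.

-1.29

P(θ) = 1 / (1 + exp(−α(θ − β)))
logit(0.58) = ln(0.58/0.42) = 0.3228
β = θ − logit/(α) = -1.0 − 0.3228/1.1000 = -1.2934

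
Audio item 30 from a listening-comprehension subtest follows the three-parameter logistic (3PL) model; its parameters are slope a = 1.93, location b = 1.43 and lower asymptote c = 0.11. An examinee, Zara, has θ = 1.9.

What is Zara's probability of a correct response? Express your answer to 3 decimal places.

P(θ) = c + (1 − c) · 1 / (1 + exp(−a(θ − b)))
Exponent: 1.93 × (1.9 − 1.43) = 0.9071
1/(1 + e^{-0.9071}) = 0.7124
P = 0.11 + 0.89 × 0.7124 = 0.7440

0.744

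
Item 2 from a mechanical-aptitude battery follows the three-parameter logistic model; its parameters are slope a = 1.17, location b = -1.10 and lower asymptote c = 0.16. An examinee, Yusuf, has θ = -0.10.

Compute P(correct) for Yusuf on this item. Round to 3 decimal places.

0.801

P(θ) = c + (1 − c) · 1 / (1 + exp(−a(θ − b)))
Exponent: 1.17 × (-0.10 − (-1.10)) = 1.1700
1/(1 + e^{-1.1700}) = 0.7631
P = 0.16 + 0.84 × 0.7631 = 0.8010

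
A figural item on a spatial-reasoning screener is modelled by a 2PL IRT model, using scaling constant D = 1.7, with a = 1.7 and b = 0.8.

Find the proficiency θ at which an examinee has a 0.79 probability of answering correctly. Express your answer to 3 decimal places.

P(θ) = 1 / (1 + exp(−D·a(θ − b)))
logit = ln(0.7900/0.2100) = 1.3249
θ = b + logit/(1.7·a) = 0.8 + 1.3249/2.8900 = 1.2585

1.258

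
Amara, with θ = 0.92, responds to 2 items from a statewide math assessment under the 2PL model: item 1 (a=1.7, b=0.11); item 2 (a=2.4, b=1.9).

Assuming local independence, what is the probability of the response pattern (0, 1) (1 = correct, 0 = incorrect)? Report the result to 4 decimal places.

P(θ) = 1 / (1 + exp(−a(θ − b)))
P_1 = 1/(1+e^{-1.3770}) = 0.7985
P_2 = 1/(1+e^{2.3520}) = 0.0869
L = (1−P_1) × P_2 = 0.2015 × 0.0869 = 0.01751

0.0175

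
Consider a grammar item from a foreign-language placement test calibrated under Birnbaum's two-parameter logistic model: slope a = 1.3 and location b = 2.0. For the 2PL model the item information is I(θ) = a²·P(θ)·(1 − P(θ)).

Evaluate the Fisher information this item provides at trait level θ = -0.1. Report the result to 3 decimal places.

0.097

P = 1/(1+e^{2.7300}) = 0.0612
P(1−P) = 0.0612 × 0.9388 = 0.0575
I = a² × P(1−P) = 1.3² × 0.0575 = 0.09714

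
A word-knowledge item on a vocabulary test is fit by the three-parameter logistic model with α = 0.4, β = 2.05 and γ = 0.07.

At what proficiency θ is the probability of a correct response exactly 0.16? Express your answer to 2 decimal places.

P(θ) = γ + (1 − γ) · 1 / (1 + exp(−α(θ − β)))
Remove guessing floor: (0.16 − 0.07)/(1 − 0.07) = 0.0968
logit = ln(0.0968/0.9032) = -2.2336
θ = β + logit/(α) = 2.05 + (-2.2336)/0.4000 = -3.5340

-3.53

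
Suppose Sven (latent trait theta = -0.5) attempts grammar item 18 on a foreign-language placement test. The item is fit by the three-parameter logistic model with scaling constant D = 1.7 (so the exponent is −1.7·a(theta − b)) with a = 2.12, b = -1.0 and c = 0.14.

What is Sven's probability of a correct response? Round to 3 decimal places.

P(theta) = c + (1 − c) · 1 / (1 + exp(−D·a(theta − b)))
Exponent: 1.7 × 2.12 × (-0.5 − (-1.0)) = 1.8020
1/(1 + e^{-1.8020}) = 0.8584
P = 0.14 + 0.86 × 0.8584 = 0.8782

0.878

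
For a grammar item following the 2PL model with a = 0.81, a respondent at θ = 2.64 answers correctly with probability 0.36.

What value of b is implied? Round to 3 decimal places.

P(θ) = 1 / (1 + exp(−a(θ − b)))
logit(0.36) = ln(0.36/0.64) = -0.5754
b = θ − logit/(a) = 2.64 − (-0.5754)/0.8100 = 3.3503

3.350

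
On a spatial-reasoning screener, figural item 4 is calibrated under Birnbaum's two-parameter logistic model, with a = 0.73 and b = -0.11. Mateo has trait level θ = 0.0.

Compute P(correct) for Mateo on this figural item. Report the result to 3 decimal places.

0.520

P(θ) = 1 / (1 + exp(−a(θ − b)))
Exponent: 0.73 × (0.0 − (-0.11)) = 0.0803
1/(1 + e^{-0.0803}) = 0.5201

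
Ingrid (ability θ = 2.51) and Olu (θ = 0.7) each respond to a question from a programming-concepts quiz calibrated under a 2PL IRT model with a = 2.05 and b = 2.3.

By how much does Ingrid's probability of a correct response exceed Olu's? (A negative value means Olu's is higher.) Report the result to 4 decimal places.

0.5697

P(θ) = 1 / (1 + exp(−a(θ − b)))
P(Ingrid) = 0.6060  [exponent 0.4305]
P(Olu) = 0.0363  [exponent -3.2800]
Difference = 0.6060 − 0.0363 = 0.5697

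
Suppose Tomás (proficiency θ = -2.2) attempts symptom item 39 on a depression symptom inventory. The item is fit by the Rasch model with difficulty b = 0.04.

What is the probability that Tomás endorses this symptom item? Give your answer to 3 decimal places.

0.096

P(θ) = 1 / (1 + exp(−(θ − b)))
Exponent: (-2.2 − 0.04) = -2.2400
1/(1 + e^{2.2400}) = 0.0962
P = 0.0962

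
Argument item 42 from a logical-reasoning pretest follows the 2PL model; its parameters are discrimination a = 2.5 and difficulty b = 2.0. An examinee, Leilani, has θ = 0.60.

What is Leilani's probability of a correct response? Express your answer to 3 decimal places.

P(θ) = 1 / (1 + exp(−a(θ − b)))
Exponent: 2.5 × (0.60 − 2.0) = -3.5000
1/(1 + e^{3.5000}) = 0.0293

0.029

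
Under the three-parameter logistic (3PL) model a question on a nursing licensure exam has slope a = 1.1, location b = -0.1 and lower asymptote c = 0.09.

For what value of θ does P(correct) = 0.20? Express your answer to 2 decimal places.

P(θ) = c + (1 − c) · 1 / (1 + exp(−a(θ − b)))
Remove guessing floor: (0.20 − 0.09)/(1 − 0.09) = 0.1209
logit = ln(0.1209/0.8791) = -1.9841
θ = b + logit/(a) = -0.1 + (-1.9841)/1.1000 = -1.9038

-1.90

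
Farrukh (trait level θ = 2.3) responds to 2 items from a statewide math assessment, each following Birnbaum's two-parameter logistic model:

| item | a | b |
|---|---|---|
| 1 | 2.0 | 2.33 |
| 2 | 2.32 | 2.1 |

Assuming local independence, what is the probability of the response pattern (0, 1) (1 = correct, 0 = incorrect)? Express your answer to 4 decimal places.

0.3162

P(θ) = 1 / (1 + exp(−a(θ − b)))
P_1 = 1/(1+e^{0.0600}) = 0.4850
P_2 = 1/(1+e^{-0.4640}) = 0.6140
L = (1−P_1) × P_2 = 0.5150 × 0.6140 = 0.31619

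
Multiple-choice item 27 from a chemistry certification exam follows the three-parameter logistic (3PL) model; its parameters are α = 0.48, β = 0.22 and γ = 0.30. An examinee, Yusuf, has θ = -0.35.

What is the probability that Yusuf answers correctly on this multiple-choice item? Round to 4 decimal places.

0.6024

P(θ) = γ + (1 − γ) · 1 / (1 + exp(−α(θ − β)))
Exponent: 0.48 × (-0.35 − 0.22) = -0.2736
1/(1 + e^{0.2736}) = 0.4320
P = 0.30 + 0.70 × 0.4320 = 0.6024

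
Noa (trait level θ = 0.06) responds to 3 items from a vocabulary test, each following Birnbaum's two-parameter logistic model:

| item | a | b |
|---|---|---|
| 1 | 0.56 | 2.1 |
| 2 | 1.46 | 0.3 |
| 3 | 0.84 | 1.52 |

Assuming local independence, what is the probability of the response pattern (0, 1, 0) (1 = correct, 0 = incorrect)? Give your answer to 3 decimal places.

P(θ) = 1 / (1 + exp(−a(θ − b)))
P_1 = 1/(1+e^{1.1424}) = 0.2419
P_2 = 1/(1+e^{0.3504}) = 0.4133
P_3 = 1/(1+e^{1.2264}) = 0.2268
L = (1−P_1) × P_2 × (1−P_3) = 0.7581 × 0.4133 × 0.7732 = 0.24226

0.242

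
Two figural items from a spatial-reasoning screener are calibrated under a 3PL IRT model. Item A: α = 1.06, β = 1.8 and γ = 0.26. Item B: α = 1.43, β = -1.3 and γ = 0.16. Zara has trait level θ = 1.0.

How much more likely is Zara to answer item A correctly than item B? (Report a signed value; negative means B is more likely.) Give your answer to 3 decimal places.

P(θ) = γ + (1 − γ) · 1 / (1 + exp(−α(θ − β)))
P_A = 0.4819
P_B = 0.9698
P_A − P_B = -0.4879

-0.488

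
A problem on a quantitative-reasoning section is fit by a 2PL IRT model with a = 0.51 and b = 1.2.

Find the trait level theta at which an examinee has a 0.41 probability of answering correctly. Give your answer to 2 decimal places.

0.49

P(theta) = 1 / (1 + exp(−a(theta − b)))
logit = ln(0.4100/0.5900) = -0.3640
theta = b + logit/(a) = 1.2 + (-0.3640)/0.5100 = 0.4863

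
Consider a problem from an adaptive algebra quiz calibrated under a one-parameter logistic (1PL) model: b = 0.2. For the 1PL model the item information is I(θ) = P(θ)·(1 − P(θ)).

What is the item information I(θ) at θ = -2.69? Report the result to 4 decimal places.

P = 1/(1+e^{2.8900}) = 0.0527
P(1−P) = 0.0527 × 0.9473 = 0.0499
I = P(1−P) = 0.04988

0.0499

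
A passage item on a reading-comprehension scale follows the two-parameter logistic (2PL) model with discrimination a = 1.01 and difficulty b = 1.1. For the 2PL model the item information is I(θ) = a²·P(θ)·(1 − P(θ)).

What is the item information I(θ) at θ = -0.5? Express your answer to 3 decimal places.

P = 1/(1+e^{1.6160}) = 0.1658
P(1−P) = 0.1658 × 0.8342 = 0.1383
I = a² × P(1−P) = 1.01² × 0.1383 = 0.14106

0.141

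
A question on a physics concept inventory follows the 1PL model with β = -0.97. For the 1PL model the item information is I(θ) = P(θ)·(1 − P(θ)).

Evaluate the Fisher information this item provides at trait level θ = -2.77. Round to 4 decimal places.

P = 1/(1+e^{1.8000}) = 0.1419
P(1−P) = 0.1419 × 0.8581 = 0.1217
I = P(1−P) = 0.12173

0.1217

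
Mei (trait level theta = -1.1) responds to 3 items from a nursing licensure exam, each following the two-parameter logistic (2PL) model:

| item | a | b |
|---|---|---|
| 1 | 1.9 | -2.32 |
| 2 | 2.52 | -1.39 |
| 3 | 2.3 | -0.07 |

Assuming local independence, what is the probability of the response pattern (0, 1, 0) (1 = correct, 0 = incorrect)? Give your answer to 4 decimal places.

0.0553

P(theta) = 1 / (1 + exp(−a(theta − b)))
P_1 = 1/(1+e^{-2.3180}) = 0.9104
P_2 = 1/(1+e^{-0.7308}) = 0.6750
P_3 = 1/(1+e^{2.3690}) = 0.0856
L = (1−P_1) × P_2 × (1−P_3) = 0.0896 × 0.6750 × 0.9144 = 0.05533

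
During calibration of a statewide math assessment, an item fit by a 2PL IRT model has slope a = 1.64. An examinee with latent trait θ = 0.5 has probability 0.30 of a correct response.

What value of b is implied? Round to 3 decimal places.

P(θ) = 1 / (1 + exp(−a(θ − b)))
logit(0.30) = ln(0.30/0.70) = -0.8473
b = θ − logit/(a) = 0.5 − (-0.8473)/1.6400 = 1.0166

1.017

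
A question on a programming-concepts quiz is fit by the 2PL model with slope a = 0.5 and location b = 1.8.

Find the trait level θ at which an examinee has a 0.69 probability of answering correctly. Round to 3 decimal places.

3.400

P(θ) = 1 / (1 + exp(−a(θ − b)))
logit = ln(0.6900/0.3100) = 0.8001
θ = b + logit/(a) = 1.8 + 0.8001/0.5000 = 3.4002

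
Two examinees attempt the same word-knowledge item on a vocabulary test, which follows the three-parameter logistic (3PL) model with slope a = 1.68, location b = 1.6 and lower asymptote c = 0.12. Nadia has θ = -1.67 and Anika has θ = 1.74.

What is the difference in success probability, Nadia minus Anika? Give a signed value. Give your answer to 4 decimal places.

P(θ) = c + (1 − c) · 1 / (1 + exp(−a(θ − b)))
P(Nadia) = 0.1236  [exponent -5.4936]
P(Anika) = 0.6115  [exponent 0.2352]
Difference = 0.1236 − 0.6115 = -0.4879

-0.4879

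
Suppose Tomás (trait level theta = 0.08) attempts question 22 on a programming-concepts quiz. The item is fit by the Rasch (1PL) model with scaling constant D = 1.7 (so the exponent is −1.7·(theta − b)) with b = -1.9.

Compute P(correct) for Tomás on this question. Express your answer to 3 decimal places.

0.967

P(theta) = 1 / (1 + exp(−D·(theta − b)))
Exponent: 1.7 × (0.08 − (-1.9)) = 3.3660
1/(1 + e^{-3.3660}) = 0.9666
P = 0.9666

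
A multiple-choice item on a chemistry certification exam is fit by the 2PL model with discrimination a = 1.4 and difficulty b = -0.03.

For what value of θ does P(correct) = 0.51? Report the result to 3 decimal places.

-0.001

P(θ) = 1 / (1 + exp(−a(θ − b)))
logit = ln(0.5100/0.4900) = 0.0400
θ = b + logit/(a) = -0.03 + 0.0400/1.4000 = -0.0014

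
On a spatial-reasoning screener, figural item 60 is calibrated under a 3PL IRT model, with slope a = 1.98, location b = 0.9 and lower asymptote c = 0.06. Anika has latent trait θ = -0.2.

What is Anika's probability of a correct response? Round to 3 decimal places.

P(θ) = c + (1 − c) · 1 / (1 + exp(−a(θ − b)))
Exponent: 1.98 × (-0.2 − 0.9) = -2.1780
1/(1 + e^{2.1780}) = 0.1017
P = 0.06 + 0.94 × 0.1017 = 0.1556

0.156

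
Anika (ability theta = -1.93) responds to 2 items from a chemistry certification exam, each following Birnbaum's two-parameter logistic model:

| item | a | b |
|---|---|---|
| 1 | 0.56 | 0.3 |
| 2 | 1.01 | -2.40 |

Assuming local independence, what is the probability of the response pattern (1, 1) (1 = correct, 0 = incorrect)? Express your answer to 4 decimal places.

0.1374

P(theta) = 1 / (1 + exp(−a(theta − b)))
P_1 = 1/(1+e^{1.2488}) = 0.2229
P_2 = 1/(1+e^{-0.4747}) = 0.6165
L = P_1 × P_2 = 0.2229 × 0.6165 = 0.13742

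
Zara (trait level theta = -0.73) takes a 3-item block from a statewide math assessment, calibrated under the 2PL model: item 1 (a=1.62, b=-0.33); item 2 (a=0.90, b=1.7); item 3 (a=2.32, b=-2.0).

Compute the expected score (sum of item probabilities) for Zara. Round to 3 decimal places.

P(theta) = 1 / (1 + exp(−a(theta − b)))
P_1 = 1/(1+e^{0.6480}) = 0.3434
P_2 = 1/(1+e^{2.1870}) = 0.1009
P_3 = 1/(1+e^{-2.9464}) = 0.9501
E[score] = 0.3434 + 0.1009 + 0.9501 = 1.3945

1.394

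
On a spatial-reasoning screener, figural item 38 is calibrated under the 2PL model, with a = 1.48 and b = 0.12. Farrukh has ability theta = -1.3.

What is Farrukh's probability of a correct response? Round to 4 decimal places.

P(theta) = 1 / (1 + exp(−a(theta − b)))
Exponent: 1.48 × (-1.3 − 0.12) = -2.1016
1/(1 + e^{2.1016}) = 0.1089

0.1089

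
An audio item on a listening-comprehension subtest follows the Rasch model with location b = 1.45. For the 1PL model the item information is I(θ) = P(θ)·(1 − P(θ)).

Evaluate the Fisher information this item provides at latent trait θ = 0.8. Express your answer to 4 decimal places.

0.2253

P = 1/(1+e^{0.6500}) = 0.3430
P(1−P) = 0.3430 × 0.6570 = 0.2253
I = P(1−P) = 0.22535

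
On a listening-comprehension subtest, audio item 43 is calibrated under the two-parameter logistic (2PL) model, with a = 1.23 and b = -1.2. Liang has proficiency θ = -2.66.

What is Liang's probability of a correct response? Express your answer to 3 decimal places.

0.142

P(θ) = 1 / (1 + exp(−a(θ − b)))
Exponent: 1.23 × (-2.66 − (-1.2)) = -1.7958
1/(1 + e^{1.7958}) = 0.1424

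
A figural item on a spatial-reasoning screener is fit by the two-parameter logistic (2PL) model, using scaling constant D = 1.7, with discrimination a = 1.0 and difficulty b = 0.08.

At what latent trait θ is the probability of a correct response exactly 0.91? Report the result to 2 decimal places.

P(θ) = 1 / (1 + exp(−D·a(θ − b)))
logit = ln(0.9100/0.0900) = 2.3136
θ = b + logit/(1.7·a) = 0.08 + 2.3136/1.7000 = 1.4410

1.44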